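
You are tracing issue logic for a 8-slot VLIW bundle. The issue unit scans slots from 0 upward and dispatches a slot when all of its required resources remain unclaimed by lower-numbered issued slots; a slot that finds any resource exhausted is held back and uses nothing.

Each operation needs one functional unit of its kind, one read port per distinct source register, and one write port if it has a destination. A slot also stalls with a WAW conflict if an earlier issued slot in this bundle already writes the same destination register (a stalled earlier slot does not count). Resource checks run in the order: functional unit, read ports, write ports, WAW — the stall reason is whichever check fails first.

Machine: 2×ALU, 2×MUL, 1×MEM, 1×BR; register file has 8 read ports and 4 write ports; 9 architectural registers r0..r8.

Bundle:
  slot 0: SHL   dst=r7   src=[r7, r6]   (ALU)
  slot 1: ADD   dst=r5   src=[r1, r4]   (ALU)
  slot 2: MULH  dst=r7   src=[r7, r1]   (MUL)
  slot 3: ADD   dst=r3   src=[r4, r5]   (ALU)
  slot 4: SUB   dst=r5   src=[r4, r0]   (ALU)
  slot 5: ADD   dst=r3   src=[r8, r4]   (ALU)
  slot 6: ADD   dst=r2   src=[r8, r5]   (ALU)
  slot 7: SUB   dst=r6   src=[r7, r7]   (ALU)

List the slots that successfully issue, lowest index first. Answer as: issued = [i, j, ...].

(0) want 1×ALU +2rd +1wr — yes → AL1|MU2|ME1|BR1|rd6|wr3
(1) want 1×ALU +2rd +1wr — yes → AL0|MU2|ME1|BR1|rd4|wr2
(2) want 1×MUL +2rd +1wr — WAW → AL0|MU2|ME1|BR1|rd4|wr2
(3) want 1×ALU +2rd +1wr — FU → AL0|MU2|ME1|BR1|rd4|wr2
(4) want 1×ALU +2rd +1wr — FU → AL0|MU2|ME1|BR1|rd4|wr2
(5) want 1×ALU +2rd +1wr — FU → AL0|MU2|ME1|BR1|rd4|wr2
(6) want 1×ALU +2rd +1wr — FU → AL0|MU2|ME1|BR1|rd4|wr2
(7) want 1×ALU +1rd +1wr — FU → AL0|MU2|ME1|BR1|rd4|wr2

issued = [0, 1]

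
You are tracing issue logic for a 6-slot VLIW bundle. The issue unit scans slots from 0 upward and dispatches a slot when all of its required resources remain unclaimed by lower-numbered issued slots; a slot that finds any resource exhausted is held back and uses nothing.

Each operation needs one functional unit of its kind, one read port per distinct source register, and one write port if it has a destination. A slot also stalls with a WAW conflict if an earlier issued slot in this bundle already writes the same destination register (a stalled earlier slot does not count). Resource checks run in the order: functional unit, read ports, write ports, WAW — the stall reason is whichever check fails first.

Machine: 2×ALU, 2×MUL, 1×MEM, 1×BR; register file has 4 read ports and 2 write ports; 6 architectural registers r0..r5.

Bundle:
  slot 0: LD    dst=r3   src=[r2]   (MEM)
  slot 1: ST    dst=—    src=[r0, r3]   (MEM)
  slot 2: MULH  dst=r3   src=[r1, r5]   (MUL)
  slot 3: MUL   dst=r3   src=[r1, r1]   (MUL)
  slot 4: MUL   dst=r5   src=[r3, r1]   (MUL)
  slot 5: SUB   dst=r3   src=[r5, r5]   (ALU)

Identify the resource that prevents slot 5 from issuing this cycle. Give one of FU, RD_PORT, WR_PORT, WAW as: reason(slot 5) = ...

reason(slot 5) = WR_PORT

(0) want 1×MEM +1rd +1wr — yes → AL2|MU2|ME0|BR1|rd3|wr1
(1) want 1×MEM +2rd +0wr — FU → AL2|MU2|ME0|BR1|rd3|wr1
(2) want 1×MUL +2rd +1wr — WAW → AL2|MU2|ME0|BR1|rd3|wr1
(3) want 1×MUL +1rd +1wr — WAW → AL2|MU2|ME0|BR1|rd3|wr1
(4) want 1×MUL +2rd +1wr — yes → AL2|MU1|ME0|BR1|rd1|wr0
(5) want 1×ALU +1rd +1wr — WR_PORT → AL2|MU1|ME0|BR1|rd1|wr0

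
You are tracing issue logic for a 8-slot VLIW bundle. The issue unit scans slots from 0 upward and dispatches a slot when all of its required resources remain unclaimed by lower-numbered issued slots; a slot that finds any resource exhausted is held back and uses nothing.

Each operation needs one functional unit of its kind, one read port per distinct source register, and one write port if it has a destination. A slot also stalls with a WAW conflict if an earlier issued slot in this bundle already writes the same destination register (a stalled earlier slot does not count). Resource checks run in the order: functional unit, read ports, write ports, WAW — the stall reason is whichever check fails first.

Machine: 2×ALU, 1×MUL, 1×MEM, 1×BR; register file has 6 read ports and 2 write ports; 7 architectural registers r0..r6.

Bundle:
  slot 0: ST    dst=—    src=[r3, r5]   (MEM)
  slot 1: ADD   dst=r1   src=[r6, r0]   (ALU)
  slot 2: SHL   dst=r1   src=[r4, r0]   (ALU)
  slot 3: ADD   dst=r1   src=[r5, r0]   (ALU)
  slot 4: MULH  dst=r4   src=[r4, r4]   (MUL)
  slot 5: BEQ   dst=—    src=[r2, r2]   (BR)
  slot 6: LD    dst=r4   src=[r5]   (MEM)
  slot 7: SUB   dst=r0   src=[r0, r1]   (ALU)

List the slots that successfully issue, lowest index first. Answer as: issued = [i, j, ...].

issued = [0, 1, 4, 5]

[0] MEM needs rd=2 wr=0: ok; after: ALU=2 MUL=1 MEM=0 BR=1, R=4, W=2
[1] ALU needs rd=2 wr=1: ok; after: ALU=1 MUL=1 MEM=0 BR=1, R=2, W=1
[2] ALU needs rd=2 wr=1: WAW; after: ALU=1 MUL=1 MEM=0 BR=1, R=2, W=1
[3] ALU needs rd=2 wr=1: WAW; after: ALU=1 MUL=1 MEM=0 BR=1, R=2, W=1
[4] MUL needs rd=1 wr=1: ok; after: ALU=1 MUL=0 MEM=0 BR=1, R=1, W=0
[5] BR needs rd=1 wr=0: ok; after: ALU=1 MUL=0 MEM=0 BR=0, R=0, W=0
[6] MEM needs rd=1 wr=1: FU; after: ALU=1 MUL=0 MEM=0 BR=0, R=0, W=0
[7] ALU needs rd=2 wr=1: RD_PORT; after: ALU=1 MUL=0 MEM=0 BR=0, R=0, W=0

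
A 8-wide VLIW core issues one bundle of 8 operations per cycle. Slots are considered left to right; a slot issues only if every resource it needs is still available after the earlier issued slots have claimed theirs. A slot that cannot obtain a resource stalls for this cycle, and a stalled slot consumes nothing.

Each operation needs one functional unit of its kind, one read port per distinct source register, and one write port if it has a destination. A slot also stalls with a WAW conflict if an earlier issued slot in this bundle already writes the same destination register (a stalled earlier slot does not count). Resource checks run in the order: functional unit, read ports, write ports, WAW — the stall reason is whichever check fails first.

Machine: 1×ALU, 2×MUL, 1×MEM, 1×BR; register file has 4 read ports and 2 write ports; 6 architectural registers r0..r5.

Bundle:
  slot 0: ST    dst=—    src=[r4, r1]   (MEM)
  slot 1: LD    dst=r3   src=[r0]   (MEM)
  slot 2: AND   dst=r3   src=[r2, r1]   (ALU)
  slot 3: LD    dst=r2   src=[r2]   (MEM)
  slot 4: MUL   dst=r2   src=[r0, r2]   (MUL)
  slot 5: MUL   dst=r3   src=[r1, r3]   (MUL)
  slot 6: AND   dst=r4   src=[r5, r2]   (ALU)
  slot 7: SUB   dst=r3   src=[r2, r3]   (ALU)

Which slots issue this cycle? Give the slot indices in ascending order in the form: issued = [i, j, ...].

issued = [0, 2]

(0) want 1×MEM +2rd +0wr — yes → AL1|MU2|ME0|BR1|rd2|wr2
(1) want 1×MEM +1rd +1wr — FU → AL1|MU2|ME0|BR1|rd2|wr2
(2) want 1×ALU +2rd +1wr — yes → AL0|MU2|ME0|BR1|rd0|wr1
(3) want 1×MEM +1rd +1wr — FU → AL0|MU2|ME0|BR1|rd0|wr1
(4) want 1×MUL +2rd +1wr — RD_PORT → AL0|MU2|ME0|BR1|rd0|wr1
(5) want 1×MUL +2rd +1wr — RD_PORT → AL0|MU2|ME0|BR1|rd0|wr1
(6) want 1×ALU +2rd +1wr — FU → AL0|MU2|ME0|BR1|rd0|wr1
(7) want 1×ALU +2rd +1wr — FU → AL0|MU2|ME0|BR1|rd0|wr1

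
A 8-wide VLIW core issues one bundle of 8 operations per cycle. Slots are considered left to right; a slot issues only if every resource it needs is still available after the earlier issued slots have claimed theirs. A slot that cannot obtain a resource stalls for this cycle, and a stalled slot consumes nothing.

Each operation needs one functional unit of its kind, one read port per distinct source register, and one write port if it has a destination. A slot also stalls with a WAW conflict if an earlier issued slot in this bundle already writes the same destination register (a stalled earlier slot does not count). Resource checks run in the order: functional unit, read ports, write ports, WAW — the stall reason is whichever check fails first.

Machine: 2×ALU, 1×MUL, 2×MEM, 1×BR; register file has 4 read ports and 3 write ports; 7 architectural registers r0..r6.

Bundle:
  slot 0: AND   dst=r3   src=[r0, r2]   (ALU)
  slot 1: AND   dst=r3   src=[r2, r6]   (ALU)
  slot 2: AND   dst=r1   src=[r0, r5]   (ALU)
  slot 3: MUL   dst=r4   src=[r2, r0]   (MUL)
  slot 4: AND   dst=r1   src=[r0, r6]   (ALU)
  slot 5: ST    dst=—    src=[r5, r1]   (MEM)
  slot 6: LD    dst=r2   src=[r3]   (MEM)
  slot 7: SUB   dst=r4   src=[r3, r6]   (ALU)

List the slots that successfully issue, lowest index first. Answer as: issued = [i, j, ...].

[0] ALU needs rd=2 wr=1: ok; after: ALU=1 MUL=1 MEM=2 BR=1, R=2, W=2
[1] ALU needs rd=2 wr=1: WAW; after: ALU=1 MUL=1 MEM=2 BR=1, R=2, W=2
[2] ALU needs rd=2 wr=1: ok; after: ALU=0 MUL=1 MEM=2 BR=1, R=0, W=1
[3] MUL needs rd=2 wr=1: RD_PORT; after: ALU=0 MUL=1 MEM=2 BR=1, R=0, W=1
[4] ALU needs rd=2 wr=1: FU; after: ALU=0 MUL=1 MEM=2 BR=1, R=0, W=1
[5] MEM needs rd=2 wr=0: RD_PORT; after: ALU=0 MUL=1 MEM=2 BR=1, R=0, W=1
[6] MEM needs rd=1 wr=1: RD_PORT; after: ALU=0 MUL=1 MEM=2 BR=1, R=0, W=1
[7] ALU needs rd=2 wr=1: FU; after: ALU=0 MUL=1 MEM=2 BR=1, R=0, W=1

issued = [0, 2]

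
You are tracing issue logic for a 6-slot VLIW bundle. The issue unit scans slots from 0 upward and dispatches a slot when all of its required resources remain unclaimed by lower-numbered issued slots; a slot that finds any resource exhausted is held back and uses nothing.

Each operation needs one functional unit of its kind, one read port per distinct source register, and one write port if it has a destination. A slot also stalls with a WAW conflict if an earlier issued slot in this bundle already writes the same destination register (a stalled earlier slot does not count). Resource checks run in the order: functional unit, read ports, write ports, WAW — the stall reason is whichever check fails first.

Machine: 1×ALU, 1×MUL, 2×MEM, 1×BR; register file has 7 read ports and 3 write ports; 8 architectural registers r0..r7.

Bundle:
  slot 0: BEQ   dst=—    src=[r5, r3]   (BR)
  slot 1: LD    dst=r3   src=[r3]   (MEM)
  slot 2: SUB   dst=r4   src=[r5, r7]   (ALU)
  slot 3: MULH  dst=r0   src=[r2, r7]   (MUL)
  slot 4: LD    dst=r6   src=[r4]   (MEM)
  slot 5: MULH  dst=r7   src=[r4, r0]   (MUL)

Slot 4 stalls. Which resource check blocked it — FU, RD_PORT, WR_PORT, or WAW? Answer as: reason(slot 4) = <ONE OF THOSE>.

  0. BR ⇒ go  {1A/1Mu/2Ld/0B | 5r 3w}
  1. MEM→r3 ⇒ go  {1A/1Mu/1Ld/0B | 4r 2w}
  2. ALU→r4 ⇒ go  {0A/1Mu/1Ld/0B | 2r 1w}
  3. MUL→r0 ⇒ go  {0A/0Mu/1Ld/0B | 0r 0w}
  4. MEM→r6 ⇒ no(RD_PORT)  {0A/0Mu/1Ld/0B | 0r 0w}
  5. MUL→r7 ⇒ no(FU)  {0A/0Mu/1Ld/0B | 0r 0w}

reason(slot 4) = RD_PORT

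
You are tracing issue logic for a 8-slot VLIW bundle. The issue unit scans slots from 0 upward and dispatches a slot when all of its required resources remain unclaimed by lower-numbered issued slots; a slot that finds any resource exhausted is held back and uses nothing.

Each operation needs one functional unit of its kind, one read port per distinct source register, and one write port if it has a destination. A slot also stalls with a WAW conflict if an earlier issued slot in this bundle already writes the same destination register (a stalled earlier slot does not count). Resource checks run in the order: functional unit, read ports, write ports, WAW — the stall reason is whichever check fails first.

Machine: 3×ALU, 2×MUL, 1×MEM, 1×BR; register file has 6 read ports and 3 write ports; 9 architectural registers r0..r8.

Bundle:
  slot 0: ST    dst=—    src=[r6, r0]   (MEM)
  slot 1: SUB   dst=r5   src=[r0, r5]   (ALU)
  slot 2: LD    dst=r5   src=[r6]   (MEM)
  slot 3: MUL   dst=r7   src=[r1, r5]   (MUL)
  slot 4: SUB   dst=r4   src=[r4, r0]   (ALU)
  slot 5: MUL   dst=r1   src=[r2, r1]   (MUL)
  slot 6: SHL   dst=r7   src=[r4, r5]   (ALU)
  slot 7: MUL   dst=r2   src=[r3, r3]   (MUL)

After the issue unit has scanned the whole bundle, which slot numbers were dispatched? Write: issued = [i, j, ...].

slot 0 (MEM): ISSUE — free A3,Mu2,Ld0,B1 rp4 wp3
slot 1 (ALU): ISSUE — free A2,Mu2,Ld0,B1 rp2 wp2
slot 2 (MEM): stall FU — free A2,Mu2,Ld0,B1 rp2 wp2
slot 3 (MUL): ISSUE — free A2,Mu1,Ld0,B1 rp0 wp1
slot 4 (ALU): stall RD_PORT — free A2,Mu1,Ld0,B1 rp0 wp1
slot 5 (MUL): stall RD_PORT — free A2,Mu1,Ld0,B1 rp0 wp1
slot 6 (ALU): stall RD_PORT — free A2,Mu1,Ld0,B1 rp0 wp1
slot 7 (MUL): stall RD_PORT — free A2,Mu1,Ld0,B1 rp0 wp1

issued = [0, 1, 3]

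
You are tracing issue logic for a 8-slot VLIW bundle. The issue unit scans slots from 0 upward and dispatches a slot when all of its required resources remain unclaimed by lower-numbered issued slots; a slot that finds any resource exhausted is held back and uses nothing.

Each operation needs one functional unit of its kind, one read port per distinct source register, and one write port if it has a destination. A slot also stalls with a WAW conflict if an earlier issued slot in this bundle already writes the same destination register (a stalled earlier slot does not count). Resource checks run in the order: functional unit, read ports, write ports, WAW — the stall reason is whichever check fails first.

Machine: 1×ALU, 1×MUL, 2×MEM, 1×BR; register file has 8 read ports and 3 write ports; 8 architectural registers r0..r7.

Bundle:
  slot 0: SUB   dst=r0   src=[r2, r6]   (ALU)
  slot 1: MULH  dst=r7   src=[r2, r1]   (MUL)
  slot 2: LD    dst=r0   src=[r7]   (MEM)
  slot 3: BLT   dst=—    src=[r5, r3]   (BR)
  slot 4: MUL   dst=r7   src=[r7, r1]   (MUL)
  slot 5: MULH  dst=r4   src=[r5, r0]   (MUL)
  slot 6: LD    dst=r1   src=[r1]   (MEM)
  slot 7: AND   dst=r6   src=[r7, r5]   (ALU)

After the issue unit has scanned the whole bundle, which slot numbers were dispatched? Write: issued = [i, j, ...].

issued = [0, 1, 3, 6]

(0) want 1×ALU +2rd +1wr — yes → AL0|MU1|ME2|BR1|rd6|wr2
(1) want 1×MUL +2rd +1wr — yes → AL0|MU0|ME2|BR1|rd4|wr1
(2) want 1×MEM +1rd +1wr — WAW → AL0|MU0|ME2|BR1|rd4|wr1
(3) want 1×BR +2rd +0wr — yes → AL0|MU0|ME2|BR0|rd2|wr1
(4) want 1×MUL +2rd +1wr — FU → AL0|MU0|ME2|BR0|rd2|wr1
(5) want 1×MUL +2rd +1wr — FU → AL0|MU0|ME2|BR0|rd2|wr1
(6) want 1×MEM +1rd +1wr — yes → AL0|MU0|ME1|BR0|rd1|wr0
(7) want 1×ALU +2rd +1wr — FU → AL0|MU0|ME1|BR0|rd1|wr0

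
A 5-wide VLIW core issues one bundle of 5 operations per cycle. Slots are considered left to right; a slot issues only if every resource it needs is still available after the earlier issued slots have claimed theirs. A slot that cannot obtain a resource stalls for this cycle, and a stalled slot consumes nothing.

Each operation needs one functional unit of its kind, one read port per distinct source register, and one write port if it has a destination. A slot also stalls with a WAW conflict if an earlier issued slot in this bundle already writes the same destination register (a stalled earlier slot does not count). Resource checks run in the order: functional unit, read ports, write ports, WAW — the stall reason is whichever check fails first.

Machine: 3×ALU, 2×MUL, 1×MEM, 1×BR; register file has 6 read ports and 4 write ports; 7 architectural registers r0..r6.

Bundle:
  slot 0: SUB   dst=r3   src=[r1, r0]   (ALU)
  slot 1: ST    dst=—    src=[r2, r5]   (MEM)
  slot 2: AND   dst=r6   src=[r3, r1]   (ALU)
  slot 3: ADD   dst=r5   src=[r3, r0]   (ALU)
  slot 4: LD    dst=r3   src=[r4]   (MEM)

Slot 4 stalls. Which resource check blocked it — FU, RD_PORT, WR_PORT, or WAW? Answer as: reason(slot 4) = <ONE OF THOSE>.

reason(slot 4) = FU

  0. ALU→r3 ⇒ go  {2A/2Mu/1Ld/1B | 4r 3w}
  1. MEM ⇒ go  {2A/2Mu/0Ld/1B | 2r 3w}
  2. ALU→r6 ⇒ go  {1A/2Mu/0Ld/1B | 0r 2w}
  3. ALU→r5 ⇒ no(RD_PORT)  {1A/2Mu/0Ld/1B | 0r 2w}
  4. MEM→r3 ⇒ no(FU)  {1A/2Mu/0Ld/1B | 0r 2w}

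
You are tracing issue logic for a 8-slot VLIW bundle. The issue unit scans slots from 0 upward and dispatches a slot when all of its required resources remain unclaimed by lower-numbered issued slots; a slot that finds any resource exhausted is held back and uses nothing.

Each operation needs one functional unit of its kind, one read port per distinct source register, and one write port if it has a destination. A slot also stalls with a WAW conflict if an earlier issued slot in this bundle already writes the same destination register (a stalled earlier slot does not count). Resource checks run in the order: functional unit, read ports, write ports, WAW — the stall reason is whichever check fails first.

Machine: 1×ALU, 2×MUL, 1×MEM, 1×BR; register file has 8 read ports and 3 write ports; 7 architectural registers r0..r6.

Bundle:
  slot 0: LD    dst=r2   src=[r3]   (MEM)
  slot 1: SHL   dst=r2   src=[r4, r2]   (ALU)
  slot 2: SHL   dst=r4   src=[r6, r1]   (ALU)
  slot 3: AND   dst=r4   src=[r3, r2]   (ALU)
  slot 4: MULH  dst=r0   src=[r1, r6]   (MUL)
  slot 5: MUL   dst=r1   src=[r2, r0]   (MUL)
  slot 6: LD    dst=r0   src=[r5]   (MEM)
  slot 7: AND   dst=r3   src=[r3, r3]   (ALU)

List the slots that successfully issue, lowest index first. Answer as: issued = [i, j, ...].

slot 0 (MEM): ISSUE — free A1,Mu2,Ld0,B1 rp7 wp2
slot 1 (ALU): stall WAW — free A1,Mu2,Ld0,B1 rp7 wp2
slot 2 (ALU): ISSUE — free A0,Mu2,Ld0,B1 rp5 wp1
slot 3 (ALU): stall FU — free A0,Mu2,Ld0,B1 rp5 wp1
slot 4 (MUL): ISSUE — free A0,Mu1,Ld0,B1 rp3 wp0
slot 5 (MUL): stall WR_PORT — free A0,Mu1,Ld0,B1 rp3 wp0
slot 6 (MEM): stall FU — free A0,Mu1,Ld0,B1 rp3 wp0
slot 7 (ALU): stall FU — free A0,Mu1,Ld0,B1 rp3 wp0

issued = [0, 2, 4]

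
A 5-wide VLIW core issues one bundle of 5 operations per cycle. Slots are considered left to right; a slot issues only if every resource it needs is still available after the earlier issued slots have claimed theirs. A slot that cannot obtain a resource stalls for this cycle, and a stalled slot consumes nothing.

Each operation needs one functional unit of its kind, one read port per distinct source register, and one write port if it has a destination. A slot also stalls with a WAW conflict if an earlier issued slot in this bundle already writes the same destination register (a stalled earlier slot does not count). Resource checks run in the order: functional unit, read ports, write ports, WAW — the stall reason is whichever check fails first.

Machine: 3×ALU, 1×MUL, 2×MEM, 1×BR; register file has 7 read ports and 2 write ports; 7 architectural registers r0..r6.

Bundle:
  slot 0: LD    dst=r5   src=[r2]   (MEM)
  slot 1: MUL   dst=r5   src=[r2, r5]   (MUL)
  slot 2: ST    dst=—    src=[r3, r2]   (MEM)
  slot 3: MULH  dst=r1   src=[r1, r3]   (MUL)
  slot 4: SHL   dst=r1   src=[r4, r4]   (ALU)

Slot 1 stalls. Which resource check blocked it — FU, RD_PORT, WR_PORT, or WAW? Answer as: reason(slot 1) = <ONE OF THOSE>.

slot 0 (MEM): ISSUE — free A3,Mu1,Ld1,B1 rp6 wp1
slot 1 (MUL): stall WAW — free A3,Mu1,Ld1,B1 rp6 wp1
slot 2 (MEM): ISSUE — free A3,Mu1,Ld0,B1 rp4 wp1
slot 3 (MUL): ISSUE — free A3,Mu0,Ld0,B1 rp2 wp0
slot 4 (ALU): stall WR_PORT — free A3,Mu0,Ld0,B1 rp2 wp0

reason(slot 1) = WAW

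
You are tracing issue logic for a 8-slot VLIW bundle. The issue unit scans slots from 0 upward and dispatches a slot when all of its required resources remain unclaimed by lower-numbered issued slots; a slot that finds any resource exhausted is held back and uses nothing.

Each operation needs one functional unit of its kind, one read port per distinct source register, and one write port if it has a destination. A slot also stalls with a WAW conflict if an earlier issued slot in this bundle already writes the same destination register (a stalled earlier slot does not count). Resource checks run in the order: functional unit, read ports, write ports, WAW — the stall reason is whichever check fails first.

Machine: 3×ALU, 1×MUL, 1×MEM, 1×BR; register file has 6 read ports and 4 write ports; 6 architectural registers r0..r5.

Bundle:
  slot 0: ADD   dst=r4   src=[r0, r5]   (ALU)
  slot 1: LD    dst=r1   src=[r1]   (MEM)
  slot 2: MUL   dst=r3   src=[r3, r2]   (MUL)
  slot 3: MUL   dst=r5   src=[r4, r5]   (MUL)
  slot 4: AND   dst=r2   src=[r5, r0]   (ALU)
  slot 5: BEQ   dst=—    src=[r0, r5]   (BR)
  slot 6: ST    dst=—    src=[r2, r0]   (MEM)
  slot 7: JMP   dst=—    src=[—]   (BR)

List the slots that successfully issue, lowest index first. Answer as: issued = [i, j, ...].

slot 0 (ALU): ISSUE — free A2,Mu1,Ld1,B1 rp4 wp3
slot 1 (MEM): ISSUE — free A2,Mu1,Ld0,B1 rp3 wp2
slot 2 (MUL): ISSUE — free A2,Mu0,Ld0,B1 rp1 wp1
slot 3 (MUL): stall FU — free A2,Mu0,Ld0,B1 rp1 wp1
slot 4 (ALU): stall RD_PORT — free A2,Mu0,Ld0,B1 rp1 wp1
slot 5 (BR): stall RD_PORT — free A2,Mu0,Ld0,B1 rp1 wp1
slot 6 (MEM): stall FU — free A2,Mu0,Ld0,B1 rp1 wp1
slot 7 (BR): ISSUE — free A2,Mu0,Ld0,B0 rp1 wp1

issued = [0, 1, 2, 7]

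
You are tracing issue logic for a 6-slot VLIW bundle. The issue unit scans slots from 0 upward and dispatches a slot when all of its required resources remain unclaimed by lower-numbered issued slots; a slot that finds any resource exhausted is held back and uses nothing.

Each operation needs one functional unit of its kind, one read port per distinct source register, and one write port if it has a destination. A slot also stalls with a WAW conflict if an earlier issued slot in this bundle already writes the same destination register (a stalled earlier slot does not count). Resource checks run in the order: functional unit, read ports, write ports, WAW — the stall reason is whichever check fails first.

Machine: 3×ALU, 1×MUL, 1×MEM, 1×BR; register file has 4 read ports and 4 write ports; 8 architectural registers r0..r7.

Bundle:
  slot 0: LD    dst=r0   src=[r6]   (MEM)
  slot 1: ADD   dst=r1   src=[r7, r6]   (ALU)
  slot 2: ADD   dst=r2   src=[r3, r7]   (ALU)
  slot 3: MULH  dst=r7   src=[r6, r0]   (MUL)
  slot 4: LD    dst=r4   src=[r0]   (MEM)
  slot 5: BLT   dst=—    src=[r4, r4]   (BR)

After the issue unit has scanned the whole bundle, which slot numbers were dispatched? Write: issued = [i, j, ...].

issued = [0, 1, 5]

#0 MEM src=r6 dispatched  <A:3 Mu:1 Ld:0 B:1 rd:3 wr:3>
#1 ALU src=r7,r6 dispatched  <A:2 Mu:1 Ld:0 B:1 rd:1 wr:2>
#2 ALU src=r3,r7 held:RD_PORT  <A:2 Mu:1 Ld:0 B:1 rd:1 wr:2>
#3 MUL src=r6,r0 held:RD_PORT  <A:2 Mu:1 Ld:0 B:1 rd:1 wr:2>
#4 MEM src=r0 held:FU  <A:2 Mu:1 Ld:0 B:1 rd:1 wr:2>
#5 BR src=r4,r4 dispatched  <A:2 Mu:1 Ld:0 B:0 rd:0 wr:2>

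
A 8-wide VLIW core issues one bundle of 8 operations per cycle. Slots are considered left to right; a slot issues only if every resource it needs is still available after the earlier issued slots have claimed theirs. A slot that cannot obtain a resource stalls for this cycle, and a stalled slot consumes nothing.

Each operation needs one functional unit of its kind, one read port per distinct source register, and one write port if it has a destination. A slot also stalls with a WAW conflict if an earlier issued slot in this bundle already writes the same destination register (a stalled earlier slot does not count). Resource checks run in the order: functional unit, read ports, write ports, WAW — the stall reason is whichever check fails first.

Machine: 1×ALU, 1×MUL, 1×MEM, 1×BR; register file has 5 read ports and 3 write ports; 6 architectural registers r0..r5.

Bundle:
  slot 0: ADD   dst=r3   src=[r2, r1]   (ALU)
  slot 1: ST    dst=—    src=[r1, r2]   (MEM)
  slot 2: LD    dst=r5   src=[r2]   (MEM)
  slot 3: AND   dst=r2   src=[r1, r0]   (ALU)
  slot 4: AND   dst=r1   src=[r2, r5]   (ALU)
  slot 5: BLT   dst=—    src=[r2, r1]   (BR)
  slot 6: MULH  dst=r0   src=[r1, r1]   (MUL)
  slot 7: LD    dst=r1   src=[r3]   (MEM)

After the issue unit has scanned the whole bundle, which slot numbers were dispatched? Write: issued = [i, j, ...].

slot 0 (ALU): ISSUE — free A0,Mu1,Ld1,B1 rp3 wp2
slot 1 (MEM): ISSUE — free A0,Mu1,Ld0,B1 rp1 wp2
slot 2 (MEM): stall FU — free A0,Mu1,Ld0,B1 rp1 wp2
slot 3 (ALU): stall FU — free A0,Mu1,Ld0,B1 rp1 wp2
slot 4 (ALU): stall FU — free A0,Mu1,Ld0,B1 rp1 wp2
slot 5 (BR): stall RD_PORT — free A0,Mu1,Ld0,B1 rp1 wp2
slot 6 (MUL): ISSUE — free A0,Mu0,Ld0,B1 rp0 wp1
slot 7 (MEM): stall FU — free A0,Mu0,Ld0,B1 rp0 wp1

issued = [0, 1, 6]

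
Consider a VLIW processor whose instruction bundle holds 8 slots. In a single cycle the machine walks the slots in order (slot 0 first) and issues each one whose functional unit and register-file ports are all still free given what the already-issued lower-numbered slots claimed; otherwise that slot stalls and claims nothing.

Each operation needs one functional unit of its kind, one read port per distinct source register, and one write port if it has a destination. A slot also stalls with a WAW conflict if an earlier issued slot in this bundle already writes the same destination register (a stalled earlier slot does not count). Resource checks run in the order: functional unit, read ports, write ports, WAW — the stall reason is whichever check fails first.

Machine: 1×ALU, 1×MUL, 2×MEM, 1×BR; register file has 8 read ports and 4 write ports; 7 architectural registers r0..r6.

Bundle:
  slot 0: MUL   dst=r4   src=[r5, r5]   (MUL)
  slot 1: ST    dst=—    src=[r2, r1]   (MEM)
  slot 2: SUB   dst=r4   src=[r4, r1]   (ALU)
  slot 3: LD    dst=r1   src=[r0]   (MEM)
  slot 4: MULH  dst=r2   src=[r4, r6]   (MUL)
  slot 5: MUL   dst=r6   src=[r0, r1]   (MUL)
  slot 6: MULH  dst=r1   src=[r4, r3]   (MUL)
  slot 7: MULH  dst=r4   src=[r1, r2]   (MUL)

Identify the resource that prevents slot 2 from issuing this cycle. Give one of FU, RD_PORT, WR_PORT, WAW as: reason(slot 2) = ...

slot 0 (MUL): ISSUE — free A1,Mu0,Ld2,B1 rp7 wp3
slot 1 (MEM): ISSUE — free A1,Mu0,Ld1,B1 rp5 wp3
slot 2 (ALU): stall WAW — free A1,Mu0,Ld1,B1 rp5 wp3
slot 3 (MEM): ISSUE — free A1,Mu0,Ld0,B1 rp4 wp2
slot 4 (MUL): stall FU — free A1,Mu0,Ld0,B1 rp4 wp2
slot 5 (MUL): stall FU — free A1,Mu0,Ld0,B1 rp4 wp2
slot 6 (MUL): stall FU — free A1,Mu0,Ld0,B1 rp4 wp2
slot 7 (MUL): stall FU — free A1,Mu0,Ld0,B1 rp4 wp2

reason(slot 2) = WAW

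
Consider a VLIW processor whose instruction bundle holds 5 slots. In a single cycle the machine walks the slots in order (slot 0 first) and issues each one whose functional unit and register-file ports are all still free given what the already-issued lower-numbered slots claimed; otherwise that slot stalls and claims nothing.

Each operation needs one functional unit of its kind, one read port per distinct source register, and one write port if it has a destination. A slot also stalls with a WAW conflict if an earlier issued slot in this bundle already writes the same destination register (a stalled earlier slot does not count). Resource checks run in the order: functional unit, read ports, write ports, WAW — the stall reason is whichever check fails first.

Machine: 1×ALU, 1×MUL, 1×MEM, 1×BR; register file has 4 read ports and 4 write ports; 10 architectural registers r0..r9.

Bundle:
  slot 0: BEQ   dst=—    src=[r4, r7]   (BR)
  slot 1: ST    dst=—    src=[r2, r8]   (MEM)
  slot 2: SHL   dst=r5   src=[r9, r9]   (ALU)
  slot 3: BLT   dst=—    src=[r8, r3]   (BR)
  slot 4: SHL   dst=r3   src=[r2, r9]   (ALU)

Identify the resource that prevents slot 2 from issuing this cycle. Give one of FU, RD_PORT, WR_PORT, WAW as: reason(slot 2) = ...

[0] BR needs rd=2 wr=0: ok; after: ALU=1 MUL=1 MEM=1 BR=0, R=2, W=4
[1] MEM needs rd=2 wr=0: ok; after: ALU=1 MUL=1 MEM=0 BR=0, R=0, W=4
[2] ALU needs rd=1 wr=1: RD_PORT; after: ALU=1 MUL=1 MEM=0 BR=0, R=0, W=4
[3] BR needs rd=2 wr=0: FU; after: ALU=1 MUL=1 MEM=0 BR=0, R=0, W=4
[4] ALU needs rd=2 wr=1: RD_PORT; after: ALU=1 MUL=1 MEM=0 BR=0, R=0, W=4

reason(slot 2) = RD_PORT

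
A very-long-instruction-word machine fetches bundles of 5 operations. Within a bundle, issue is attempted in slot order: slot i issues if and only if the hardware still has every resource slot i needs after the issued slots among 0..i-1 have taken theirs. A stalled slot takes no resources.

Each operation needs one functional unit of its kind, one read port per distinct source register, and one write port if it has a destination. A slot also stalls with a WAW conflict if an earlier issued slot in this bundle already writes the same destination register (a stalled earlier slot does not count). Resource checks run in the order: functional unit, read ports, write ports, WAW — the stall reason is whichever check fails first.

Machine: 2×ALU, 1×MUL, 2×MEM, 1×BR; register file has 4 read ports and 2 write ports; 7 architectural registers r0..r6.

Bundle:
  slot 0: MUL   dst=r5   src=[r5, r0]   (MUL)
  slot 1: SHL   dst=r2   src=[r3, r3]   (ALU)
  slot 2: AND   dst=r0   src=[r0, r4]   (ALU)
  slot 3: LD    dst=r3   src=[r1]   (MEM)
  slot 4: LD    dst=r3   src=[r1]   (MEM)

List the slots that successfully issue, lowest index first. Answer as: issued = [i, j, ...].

issued = [0, 1]

slot 0 (MUL): ISSUE — free A2,Mu0,Ld2,B1 rp2 wp1
slot 1 (ALU): ISSUE — free A1,Mu0,Ld2,B1 rp1 wp0
slot 2 (ALU): stall RD_PORT — free A1,Mu0,Ld2,B1 rp1 wp0
slot 3 (MEM): stall WR_PORT — free A1,Mu0,Ld2,B1 rp1 wp0
slot 4 (MEM): stall WR_PORT — free A1,Mu0,Ld2,B1 rp1 wp0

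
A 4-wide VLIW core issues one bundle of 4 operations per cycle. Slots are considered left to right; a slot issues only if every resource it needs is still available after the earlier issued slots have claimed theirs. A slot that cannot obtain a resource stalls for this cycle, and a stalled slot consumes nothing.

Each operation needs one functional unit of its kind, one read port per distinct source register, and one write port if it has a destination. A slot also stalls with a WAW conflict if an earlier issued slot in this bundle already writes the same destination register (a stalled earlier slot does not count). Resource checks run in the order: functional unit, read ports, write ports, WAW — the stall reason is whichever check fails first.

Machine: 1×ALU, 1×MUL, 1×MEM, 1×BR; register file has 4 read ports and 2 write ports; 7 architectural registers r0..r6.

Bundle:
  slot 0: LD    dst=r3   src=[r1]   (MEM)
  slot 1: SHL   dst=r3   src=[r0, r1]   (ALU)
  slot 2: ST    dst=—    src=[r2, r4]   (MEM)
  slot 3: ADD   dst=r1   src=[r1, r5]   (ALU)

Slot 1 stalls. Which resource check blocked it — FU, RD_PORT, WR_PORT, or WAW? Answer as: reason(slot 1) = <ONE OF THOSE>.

reason(slot 1) = WAW

slot 0 (MEM): ISSUE — free A1,Mu1,Ld0,B1 rp3 wp1
slot 1 (ALU): stall WAW — free A1,Mu1,Ld0,B1 rp3 wp1
slot 2 (MEM): stall FU — free A1,Mu1,Ld0,B1 rp3 wp1
slot 3 (ALU): ISSUE — free A0,Mu1,Ld0,B1 rp1 wp0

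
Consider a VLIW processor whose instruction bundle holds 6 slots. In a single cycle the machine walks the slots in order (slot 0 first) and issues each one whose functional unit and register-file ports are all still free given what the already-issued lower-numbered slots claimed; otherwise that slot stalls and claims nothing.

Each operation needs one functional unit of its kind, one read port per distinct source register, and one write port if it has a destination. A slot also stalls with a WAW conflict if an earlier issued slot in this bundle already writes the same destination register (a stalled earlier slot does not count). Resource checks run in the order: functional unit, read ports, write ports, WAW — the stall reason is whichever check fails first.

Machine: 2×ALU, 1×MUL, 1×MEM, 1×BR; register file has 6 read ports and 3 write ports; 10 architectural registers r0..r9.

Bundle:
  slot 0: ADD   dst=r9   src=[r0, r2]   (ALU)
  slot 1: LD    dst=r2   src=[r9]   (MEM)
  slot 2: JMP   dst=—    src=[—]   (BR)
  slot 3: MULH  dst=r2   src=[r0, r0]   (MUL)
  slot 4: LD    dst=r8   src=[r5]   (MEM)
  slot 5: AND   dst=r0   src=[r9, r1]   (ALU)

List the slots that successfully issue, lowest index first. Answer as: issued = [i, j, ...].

issued = [0, 1, 2, 5]

#0 ALU src=r0,r2 dispatched  <A:1 Mu:1 Ld:1 B:1 rd:4 wr:2>
#1 MEM src=r9 dispatched  <A:1 Mu:1 Ld:0 B:1 rd:3 wr:1>
#2 BR src=- dispatched  <A:1 Mu:1 Ld:0 B:0 rd:3 wr:1>
#3 MUL src=r0,r0 held:WAW  <A:1 Mu:1 Ld:0 B:0 rd:3 wr:1>
#4 MEM src=r5 held:FU  <A:1 Mu:1 Ld:0 B:0 rd:3 wr:1>
#5 ALU src=r9,r1 dispatched  <A:0 Mu:1 Ld:0 B:0 rd:1 wr:0>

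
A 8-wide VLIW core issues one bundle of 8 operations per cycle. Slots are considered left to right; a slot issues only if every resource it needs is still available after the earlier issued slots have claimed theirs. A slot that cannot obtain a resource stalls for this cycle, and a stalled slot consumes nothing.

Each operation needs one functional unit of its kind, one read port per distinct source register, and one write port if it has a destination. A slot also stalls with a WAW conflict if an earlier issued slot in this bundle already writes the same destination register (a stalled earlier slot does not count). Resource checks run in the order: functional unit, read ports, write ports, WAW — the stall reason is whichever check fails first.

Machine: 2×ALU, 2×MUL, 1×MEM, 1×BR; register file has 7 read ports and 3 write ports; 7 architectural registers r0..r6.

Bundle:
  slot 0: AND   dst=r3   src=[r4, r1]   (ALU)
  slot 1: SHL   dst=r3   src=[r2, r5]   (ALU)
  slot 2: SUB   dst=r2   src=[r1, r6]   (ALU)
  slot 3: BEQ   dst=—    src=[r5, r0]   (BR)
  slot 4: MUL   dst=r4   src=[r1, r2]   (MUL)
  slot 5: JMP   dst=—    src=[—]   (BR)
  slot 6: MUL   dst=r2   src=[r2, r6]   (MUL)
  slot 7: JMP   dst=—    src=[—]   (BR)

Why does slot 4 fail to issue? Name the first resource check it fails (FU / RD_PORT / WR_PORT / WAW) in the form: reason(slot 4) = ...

  0. ALU→r3 ⇒ go  {1A/2Mu/1Ld/1B | 5r 2w}
  1. ALU→r3 ⇒ no(WAW)  {1A/2Mu/1Ld/1B | 5r 2w}
  2. ALU→r2 ⇒ go  {0A/2Mu/1Ld/1B | 3r 1w}
  3. BR ⇒ go  {0A/2Mu/1Ld/0B | 1r 1w}
  4. MUL→r4 ⇒ no(RD_PORT)  {0A/2Mu/1Ld/0B | 1r 1w}
  5. BR ⇒ no(FU)  {0A/2Mu/1Ld/0B | 1r 1w}
  6. MUL→r2 ⇒ no(RD_PORT)  {0A/2Mu/1Ld/0B | 1r 1w}
  7. BR ⇒ no(FU)  {0A/2Mu/1Ld/0B | 1r 1w}

reason(slot 4) = RD_PORT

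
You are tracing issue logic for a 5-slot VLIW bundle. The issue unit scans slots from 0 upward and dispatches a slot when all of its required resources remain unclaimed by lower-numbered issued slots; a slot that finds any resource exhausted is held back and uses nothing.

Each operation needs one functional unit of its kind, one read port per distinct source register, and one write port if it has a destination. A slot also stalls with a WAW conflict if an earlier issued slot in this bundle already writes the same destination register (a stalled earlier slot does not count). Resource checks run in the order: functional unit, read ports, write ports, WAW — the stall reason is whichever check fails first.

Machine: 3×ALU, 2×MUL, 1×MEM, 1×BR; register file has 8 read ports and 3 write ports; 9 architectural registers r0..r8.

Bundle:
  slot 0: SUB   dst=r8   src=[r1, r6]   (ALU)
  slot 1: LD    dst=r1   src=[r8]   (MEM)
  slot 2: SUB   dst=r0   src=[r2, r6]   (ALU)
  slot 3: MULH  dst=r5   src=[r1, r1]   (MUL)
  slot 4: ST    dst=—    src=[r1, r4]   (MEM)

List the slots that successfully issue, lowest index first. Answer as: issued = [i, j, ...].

#0 ALU src=r1,r6 dispatched  <A:2 Mu:2 Ld:1 B:1 rd:6 wr:2>
#1 MEM src=r8 dispatched  <A:2 Mu:2 Ld:0 B:1 rd:5 wr:1>
#2 ALU src=r2,r6 dispatched  <A:1 Mu:2 Ld:0 B:1 rd:3 wr:0>
#3 MUL src=r1,r1 held:WR_PORT  <A:1 Mu:2 Ld:0 B:1 rd:3 wr:0>
#4 MEM src=r1,r4 held:FU  <A:1 Mu:2 Ld:0 B:1 rd:3 wr:0>

issued = [0, 1, 2]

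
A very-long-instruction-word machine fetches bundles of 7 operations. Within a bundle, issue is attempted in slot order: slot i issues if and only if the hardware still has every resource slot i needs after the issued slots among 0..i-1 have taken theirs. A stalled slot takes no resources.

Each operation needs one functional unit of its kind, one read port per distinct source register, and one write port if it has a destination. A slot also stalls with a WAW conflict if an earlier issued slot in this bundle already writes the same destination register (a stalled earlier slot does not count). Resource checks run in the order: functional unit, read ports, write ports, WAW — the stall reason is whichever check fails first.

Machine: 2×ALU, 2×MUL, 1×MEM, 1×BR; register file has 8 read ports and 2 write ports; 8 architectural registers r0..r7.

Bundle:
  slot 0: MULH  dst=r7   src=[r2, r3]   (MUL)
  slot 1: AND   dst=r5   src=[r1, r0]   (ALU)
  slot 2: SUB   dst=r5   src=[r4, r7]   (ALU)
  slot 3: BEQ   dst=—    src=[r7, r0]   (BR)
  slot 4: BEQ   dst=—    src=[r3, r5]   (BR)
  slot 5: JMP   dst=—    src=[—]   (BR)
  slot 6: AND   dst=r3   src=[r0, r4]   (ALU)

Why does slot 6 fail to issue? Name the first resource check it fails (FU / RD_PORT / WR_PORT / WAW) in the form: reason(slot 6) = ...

#0 MUL src=r2,r3 dispatched  <A:2 Mu:1 Ld:1 B:1 rd:6 wr:1>
#1 ALU src=r1,r0 dispatched  <A:1 Mu:1 Ld:1 B:1 rd:4 wr:0>
#2 ALU src=r4,r7 held:WR_PORT  <A:1 Mu:1 Ld:1 B:1 rd:4 wr:0>
#3 BR src=r7,r0 dispatched  <A:1 Mu:1 Ld:1 B:0 rd:2 wr:0>
#4 BR src=r3,r5 held:FU  <A:1 Mu:1 Ld:1 B:0 rd:2 wr:0>
#5 BR src=- held:FU  <A:1 Mu:1 Ld:1 B:0 rd:2 wr:0>
#6 ALU src=r0,r4 held:WR_PORT  <A:1 Mu:1 Ld:1 B:0 rd:2 wr:0>

reason(slot 6) = WR_PORT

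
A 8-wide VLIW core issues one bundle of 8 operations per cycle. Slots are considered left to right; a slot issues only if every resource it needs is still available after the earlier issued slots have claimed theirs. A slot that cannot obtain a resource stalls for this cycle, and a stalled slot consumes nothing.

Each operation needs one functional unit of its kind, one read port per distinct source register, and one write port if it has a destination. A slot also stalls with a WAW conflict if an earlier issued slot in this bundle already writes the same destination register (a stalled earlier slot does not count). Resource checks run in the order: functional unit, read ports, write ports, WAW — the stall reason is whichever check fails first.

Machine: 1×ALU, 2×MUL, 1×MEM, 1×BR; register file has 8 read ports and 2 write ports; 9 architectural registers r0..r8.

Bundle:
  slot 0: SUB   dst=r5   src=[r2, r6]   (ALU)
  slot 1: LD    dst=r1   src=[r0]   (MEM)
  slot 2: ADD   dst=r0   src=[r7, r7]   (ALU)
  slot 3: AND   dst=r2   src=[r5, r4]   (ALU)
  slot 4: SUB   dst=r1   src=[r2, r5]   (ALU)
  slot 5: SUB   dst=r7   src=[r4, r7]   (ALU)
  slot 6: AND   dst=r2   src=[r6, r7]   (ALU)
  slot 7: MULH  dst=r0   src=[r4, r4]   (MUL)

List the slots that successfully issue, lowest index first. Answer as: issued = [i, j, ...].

issued = [0, 1]

[0] ALU needs rd=2 wr=1: ok; after: ALU=0 MUL=2 MEM=1 BR=1, R=6, W=1
[1] MEM needs rd=1 wr=1: ok; after: ALU=0 MUL=2 MEM=0 BR=1, R=5, W=0
[2] ALU needs rd=1 wr=1: FU; after: ALU=0 MUL=2 MEM=0 BR=1, R=5, W=0
[3] ALU needs rd=2 wr=1: FU; after: ALU=0 MUL=2 MEM=0 BR=1, R=5, W=0
[4] ALU needs rd=2 wr=1: FU; after: ALU=0 MUL=2 MEM=0 BR=1, R=5, W=0
[5] ALU needs rd=2 wr=1: FU; after: ALU=0 MUL=2 MEM=0 BR=1, R=5, W=0
[6] ALU needs rd=2 wr=1: FU; after: ALU=0 MUL=2 MEM=0 BR=1, R=5, W=0
[7] MUL needs rd=1 wr=1: WR_PORT; after: ALU=0 MUL=2 MEM=0 BR=1, R=5, W=0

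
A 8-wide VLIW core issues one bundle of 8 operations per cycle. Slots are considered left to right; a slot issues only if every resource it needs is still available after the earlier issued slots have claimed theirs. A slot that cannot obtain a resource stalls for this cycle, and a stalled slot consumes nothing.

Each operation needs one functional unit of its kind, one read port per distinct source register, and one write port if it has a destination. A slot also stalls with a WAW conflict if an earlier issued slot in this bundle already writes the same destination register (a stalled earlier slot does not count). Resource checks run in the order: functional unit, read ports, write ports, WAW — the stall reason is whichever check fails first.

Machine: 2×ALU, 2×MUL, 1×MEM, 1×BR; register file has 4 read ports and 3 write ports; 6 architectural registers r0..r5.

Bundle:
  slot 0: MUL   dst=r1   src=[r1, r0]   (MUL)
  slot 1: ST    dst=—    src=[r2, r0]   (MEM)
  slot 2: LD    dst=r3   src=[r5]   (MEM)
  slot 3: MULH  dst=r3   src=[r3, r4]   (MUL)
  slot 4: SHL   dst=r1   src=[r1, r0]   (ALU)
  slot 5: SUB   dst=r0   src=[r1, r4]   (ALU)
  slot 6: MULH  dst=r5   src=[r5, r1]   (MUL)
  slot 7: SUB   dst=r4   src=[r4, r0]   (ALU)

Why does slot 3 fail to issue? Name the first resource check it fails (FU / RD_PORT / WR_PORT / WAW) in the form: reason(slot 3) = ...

reason(slot 3) = RD_PORT

slot 0 (MUL): ISSUE — free A2,Mu1,Ld1,B1 rp2 wp2
slot 1 (MEM): ISSUE — free A2,Mu1,Ld0,B1 rp0 wp2
slot 2 (MEM): stall FU — free A2,Mu1,Ld0,B1 rp0 wp2
slot 3 (MUL): stall RD_PORT — free A2,Mu1,Ld0,B1 rp0 wp2
slot 4 (ALU): stall RD_PORT — free A2,Mu1,Ld0,B1 rp0 wp2
slot 5 (ALU): stall RD_PORT — free A2,Mu1,Ld0,B1 rp0 wp2
slot 6 (MUL): stall RD_PORT — free A2,Mu1,Ld0,B1 rp0 wp2
slot 7 (ALU): stall RD_PORT — free A2,Mu1,Ld0,B1 rp0 wp2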